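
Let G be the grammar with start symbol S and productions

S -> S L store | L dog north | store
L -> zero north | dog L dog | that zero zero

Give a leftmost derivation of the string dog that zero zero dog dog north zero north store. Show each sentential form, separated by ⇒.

S ⇒ S L store   [S -> S L store]
S L store ⇒ L dog north L store   [S -> L dog north]
L dog north L store ⇒ dog L dog dog north L store   [L -> dog L dog]
dog L dog dog north L store ⇒ dog that zero zero dog dog north L store   [L -> that zero zero]
dog that zero zero dog dog north L store ⇒ dog that zero zero dog dog north zero north store   [L -> zero north]

S ⇒ S L store ⇒ L dog north L store ⇒ dog L dog dog north L store ⇒ dog that zero zero dog dog north L store ⇒ dog that zero zero dog dog north zero north store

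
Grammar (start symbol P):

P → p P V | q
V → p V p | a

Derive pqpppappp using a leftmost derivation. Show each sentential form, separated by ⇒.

P ⇒ pPV ⇒ pqV ⇒ pqpVp ⇒ pqppVpp ⇒ pqpppVppp ⇒ pqpppappp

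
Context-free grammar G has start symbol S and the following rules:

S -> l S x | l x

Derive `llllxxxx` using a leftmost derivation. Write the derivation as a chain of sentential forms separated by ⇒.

S ⇒ lSx ⇒ llSxx ⇒ lllSxxx ⇒ llllxxxx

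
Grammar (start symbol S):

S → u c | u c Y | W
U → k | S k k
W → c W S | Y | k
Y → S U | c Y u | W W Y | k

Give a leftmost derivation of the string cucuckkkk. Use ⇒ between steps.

S⇒W⇒cWS⇒cYS⇒cSUS⇒cucUS⇒cucSkkS⇒cucucYkkS⇒cucuckkkS⇒cucuckkkW⇒cucuckkkk

S ⇒ W   [S → W]
W ⇒ cWS   [W → c W S]
cWS ⇒ cYS   [W → Y]
cYS ⇒ cSUS   [Y → S U]
cSUS ⇒ cucUS   [S → u c]
cucUS ⇒ cucSkkS   [U → S k k]
cucSkkS ⇒ cucucYkkS   [S → u c Y]
cucucYkkS ⇒ cucuckkkS   [Y → k]
cucuckkkS ⇒ cucuckkkW   [S → W]
cucuckkkW ⇒ cucuckkkk   [W → k]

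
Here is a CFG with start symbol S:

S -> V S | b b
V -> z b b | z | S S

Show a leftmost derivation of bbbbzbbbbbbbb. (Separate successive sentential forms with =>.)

S=>VS=>SSS=>VSSS=>SSSSS=>bbSSSS=>bbbbSSS=>bbbbVSSS=>bbbbzbbSSS=>bbbbzbbbbSS=>bbbbzbbbbbbS=>bbbbzbbbbbbbb

S => VS   [S -> V S]
VS => SSS   [V -> S S]
SSS => VSSS   [S -> V S]
VSSS => SSSSS   [V -> S S]
SSSSS => bbSSSS   [S -> b b]
bbSSSS => bbbbSSS   [S -> b b]
bbbbSSS => bbbbVSSS   [S -> V S]
bbbbVSSS => bbbbzbbSSS   [V -> z b b]
bbbbzbbSSS => bbbbzbbbbSS   [S -> b b]
bbbbzbbbbSS => bbbbzbbbbbbS   [S -> b b]
bbbbzbbbbbbS => bbbbzbbbbbbbb   [S -> b b]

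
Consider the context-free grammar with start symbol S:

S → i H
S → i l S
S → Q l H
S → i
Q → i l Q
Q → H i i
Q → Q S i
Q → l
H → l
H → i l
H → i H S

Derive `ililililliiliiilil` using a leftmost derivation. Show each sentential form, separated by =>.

S=>ilS=>ililS=>ililQlH=>ilililQlH=>ilililQSilH=>ililililQSilH=>ililililQSiSilH=>ilililillSiSilH=>ililililliHiSilH=>ililililliiliSilH=>ililililliiliiilH=>ililililliiliiilil

S => ilS   [S → i l S]
ilS => ililS   [S → i l S]
ililS => ililQlH   [S → Q l H]
ililQlH => ilililQlH   [Q → i l Q]
ilililQlH => ilililQSilH   [Q → Q S i]
ilililQSilH => ililililQSilH   [Q → i l Q]
ililililQSilH => ililililQSiSilH   [Q → Q S i]
ililililQSiSilH => ilililillSiSilH   [Q → l]
ilililillSiSilH => ililililliHiSilH   [S → i H]
ililililliHiSilH => ililililliiliSilH   [H → i l]
ililililliiliSilH => ililililliiliiilH   [S → i]
ililililliiliiilH => ililililliiliiilil   [H → i l]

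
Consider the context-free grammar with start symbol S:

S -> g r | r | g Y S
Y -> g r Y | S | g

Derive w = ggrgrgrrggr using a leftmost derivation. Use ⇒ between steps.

S⇒gYS⇒ggrYS⇒ggrgrYS⇒ggrgrgrYS⇒ggrgrgrSS⇒ggrgrgrrS⇒ggrgrgrrgYS⇒ggrgrgrrggS⇒ggrgrgrrggr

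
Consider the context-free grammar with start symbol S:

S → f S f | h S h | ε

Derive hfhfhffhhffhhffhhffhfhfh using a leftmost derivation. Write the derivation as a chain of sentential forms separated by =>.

S => hSh => hfSfh => hfhShfh => hfhfSfhfh => hfhfhShfhfh => hfhfhfSfhfhfh => hfhfhffSffhfhfh => hfhfhffhShffhfhfh => hfhfhffhhShhffhfhfh => hfhfhffhhfSfhhffhfhfh => hfhfhffhhffSffhhffhfhfh => hfhfhffhhffhShffhhffhfhfh => hfhfhffhhffhhffhhffhfhfh

S => hSh   [S → h S h]
hSh => hfSfh   [S → f S f]
hfSfh => hfhShfh   [S → h S h]
hfhShfh => hfhfSfhfh   [S → f S f]
hfhfSfhfh => hfhfhShfhfh   [S → h S h]
hfhfhShfhfh => hfhfhfSfhfhfh   [S → f S f]
hfhfhfSfhfhfh => hfhfhffSffhfhfh   [S → f S f]
hfhfhffSffhfhfh => hfhfhffhShffhfhfh   [S → h S h]
hfhfhffhShffhfhfh => hfhfhffhhShhffhfhfh   [S → h S h]
hfhfhffhhShhffhfhfh => hfhfhffhhfSfhhffhfhfh   [S → f S f]
hfhfhffhhfSfhhffhfhfh => hfhfhffhhffSffhhffhfhfh   [S → f S f]
hfhfhffhhffSffhhffhfhfh => hfhfhffhhffhShffhhffhfhfh   [S → h S h]
hfhfhffhhffhShffhhffhfhfh => hfhfhffhhffhhffhhffhfhfh   [S → ε]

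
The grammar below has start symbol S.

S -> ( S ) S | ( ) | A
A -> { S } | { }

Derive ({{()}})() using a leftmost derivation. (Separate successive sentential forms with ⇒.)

S⇒(S)S⇒(A)S⇒({S})S⇒({A})S⇒({{S}})S⇒({{()}})S⇒({{()}})()

S ⇒ (S)S   [S -> ( S ) S]
(S)S ⇒ (A)S   [S -> A]
(A)S ⇒ ({S})S   [A -> { S }]
({S})S ⇒ ({A})S   [S -> A]
({A})S ⇒ ({{S}})S   [A -> { S }]
({{S}})S ⇒ ({{()}})S   [S -> ( )]
({{()}})S ⇒ ({{()}})()   [S -> ( )]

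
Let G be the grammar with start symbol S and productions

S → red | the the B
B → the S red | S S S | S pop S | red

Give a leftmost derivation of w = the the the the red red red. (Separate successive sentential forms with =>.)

S => the the B => the the S S S => the the the the B S S => the the the the red S S => the the the the red red S => the the the the red red red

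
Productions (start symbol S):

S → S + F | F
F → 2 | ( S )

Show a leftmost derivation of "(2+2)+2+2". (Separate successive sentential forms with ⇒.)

S⇒S+F⇒S+F+F⇒F+F+F⇒(S)+F+F⇒(S+F)+F+F⇒(F+F)+F+F⇒(2+F)+F+F⇒(2+2)+F+F⇒(2+2)+2+F⇒(2+2)+2+2

S ⇒ S+F   [S → S + F]
S+F ⇒ S+F+F   [S → S + F]
S+F+F ⇒ F+F+F   [S → F]
F+F+F ⇒ (S)+F+F   [F → ( S )]
(S)+F+F ⇒ (S+F)+F+F   [S → S + F]
(S+F)+F+F ⇒ (F+F)+F+F   [S → F]
(F+F)+F+F ⇒ (2+F)+F+F   [F → 2]
(2+F)+F+F ⇒ (2+2)+F+F   [F → 2]
(2+2)+F+F ⇒ (2+2)+2+F   [F → 2]
(2+2)+2+F ⇒ (2+2)+2+2   [F → 2]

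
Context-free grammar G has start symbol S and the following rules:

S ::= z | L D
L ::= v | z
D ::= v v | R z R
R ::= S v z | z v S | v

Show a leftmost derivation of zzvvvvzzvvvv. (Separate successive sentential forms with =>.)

S=>LD=>zD=>zRzR=>zzvSzR=>zzvLDzR=>zzvvDzR=>zzvvvvzR=>zzvvvvzzvS=>zzvvvvzzvLD=>zzvvvvzzvvD=>zzvvvvzzvvvv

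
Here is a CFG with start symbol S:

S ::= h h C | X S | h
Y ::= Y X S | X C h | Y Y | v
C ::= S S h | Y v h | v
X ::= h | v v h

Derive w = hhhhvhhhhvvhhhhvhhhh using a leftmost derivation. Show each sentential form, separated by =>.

S => hhC   [S ::= h h C]
hhC => hhSSh   [C ::= S S h]
hhSSh => hhhhCSh   [S ::= h h C]
hhhhCSh => hhhhvSh   [C ::= v]
hhhhvSh => hhhhvhhCh   [S ::= h h C]
hhhhvhhCh => hhhhvhhSShh   [C ::= S S h]
hhhhvhhSShh => hhhhvhhhhCShh   [S ::= h h C]
hhhhvhhhhCShh => hhhhvhhhhSShShh   [C ::= S S h]
hhhhvhhhhSShShh => hhhhvhhhhXSShShh   [S ::= X S]
hhhhvhhhhXSShShh => hhhhvhhhhvvhSShShh   [X ::= v v h]
hhhhvhhhhvvhSShShh => hhhhvhhhhvvhhShShh   [S ::= h]
hhhhvhhhhvvhhShShh => hhhhvhhhhvvhhhhChShh   [S ::= h h C]
hhhhvhhhhvvhhhhChShh => hhhhvhhhhvvhhhhvhShh   [C ::= v]
hhhhvhhhhvvhhhhvhShh => hhhhvhhhhvvhhhhvhhhh   [S ::= h]

S=>hhC=>hhSSh=>hhhhCSh=>hhhhvSh=>hhhhvhhCh=>hhhhvhhSShh=>hhhhvhhhhCShh=>hhhhvhhhhSShShh=>hhhhvhhhhXSShShh=>hhhhvhhhhvvhSShShh=>hhhhvhhhhvvhhShShh=>hhhhvhhhhvvhhhhChShh=>hhhhvhhhhvvhhhhvhShh=>hhhhvhhhhvvhhhhvhhhh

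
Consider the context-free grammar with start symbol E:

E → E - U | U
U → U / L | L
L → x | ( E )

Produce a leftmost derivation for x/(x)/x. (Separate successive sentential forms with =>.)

E=>U=>U/L=>U/L/L=>L/L/L=>x/L/L=>x/(E)/L=>x/(U)/L=>x/(L)/L=>x/(x)/L=>x/(x)/x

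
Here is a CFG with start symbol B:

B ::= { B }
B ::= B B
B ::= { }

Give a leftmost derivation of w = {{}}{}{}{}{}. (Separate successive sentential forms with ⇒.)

B⇒BB⇒BBB⇒BBBB⇒BBBBB⇒{B}BBBB⇒{{}}BBBB⇒{{}}{}BBB⇒{{}}{}{}BB⇒{{}}{}{}{}B⇒{{}}{}{}{}{}

B ⇒ BB   [B ::= B B]
BB ⇒ BBB   [B ::= B B]
BBB ⇒ BBBB   [B ::= B B]
BBBB ⇒ BBBBB   [B ::= B B]
BBBBB ⇒ {B}BBBB   [B ::= { B }]
{B}BBBB ⇒ {{}}BBBB   [B ::= { }]
{{}}BBBB ⇒ {{}}{}BBB   [B ::= { }]
{{}}{}BBB ⇒ {{}}{}{}BB   [B ::= { }]
{{}}{}{}BB ⇒ {{}}{}{}{}B   [B ::= { }]
{{}}{}{}{}B ⇒ {{}}{}{}{}{}   [B ::= { }]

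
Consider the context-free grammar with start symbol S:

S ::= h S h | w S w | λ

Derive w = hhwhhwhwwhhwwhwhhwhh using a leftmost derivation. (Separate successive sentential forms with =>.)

S => hSh => hhShh => hhwSwhh => hhwhShwhh => hhwhhShhwhh => hhwhhwSwhhwhh => hhwhhwhShwhhwhh => hhwhhwhwSwhwhhwhh => hhwhhwhwwSwwhwhhwhh => hhwhhwhwwhShwwhwhhwhh => hhwhhwhwwhhwwhwhhwhh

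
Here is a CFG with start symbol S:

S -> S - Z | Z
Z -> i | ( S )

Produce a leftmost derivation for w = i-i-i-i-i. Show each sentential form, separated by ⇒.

S⇒S-Z⇒S-Z-Z⇒S-Z-Z-Z⇒S-Z-Z-Z-Z⇒Z-Z-Z-Z-Z⇒i-Z-Z-Z-Z⇒i-i-Z-Z-Z⇒i-i-i-Z-Z⇒i-i-i-i-Z⇒i-i-i-i-i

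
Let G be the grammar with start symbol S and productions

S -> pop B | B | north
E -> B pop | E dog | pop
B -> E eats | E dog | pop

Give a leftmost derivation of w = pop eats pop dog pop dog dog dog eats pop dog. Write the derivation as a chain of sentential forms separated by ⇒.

S ⇒ B ⇒ E dog ⇒ B pop dog ⇒ E eats pop dog ⇒ E dog eats pop dog ⇒ E dog dog eats pop dog ⇒ E dog dog dog eats pop dog ⇒ B pop dog dog dog eats pop dog ⇒ E dog pop dog dog dog eats pop dog ⇒ B pop dog pop dog dog dog eats pop dog ⇒ E eats pop dog pop dog dog dog eats pop dog ⇒ pop eats pop dog pop dog dog dog eats pop dog

S ⇒ B   [S -> B]
B ⇒ E dog   [B -> E dog]
E dog ⇒ B pop dog   [E -> B pop]
B pop dog ⇒ E eats pop dog   [B -> E eats]
E eats pop dog ⇒ E dog eats pop dog   [E -> E dog]
E dog eats pop dog ⇒ E dog dog eats pop dog   [E -> E dog]
E dog dog eats pop dog ⇒ E dog dog dog eats pop dog   [E -> E dog]
E dog dog dog eats pop dog ⇒ B pop dog dog dog eats pop dog   [E -> B pop]
B pop dog dog dog eats pop dog ⇒ E dog pop dog dog dog eats pop dog   [B -> E dog]
E dog pop dog dog dog eats pop dog ⇒ B pop dog pop dog dog dog eats pop dog   [E -> B pop]
B pop dog pop dog dog dog eats pop dog ⇒ E eats pop dog pop dog dog dog eats pop dog   [B -> E eats]
E eats pop dog pop dog dog dog eats pop dog ⇒ pop eats pop dog pop dog dog dog eats pop dog   [E -> pop]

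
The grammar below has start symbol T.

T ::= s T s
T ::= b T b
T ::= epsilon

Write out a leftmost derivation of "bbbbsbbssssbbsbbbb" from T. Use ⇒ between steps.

T⇒bTb⇒bbTbb⇒bbbTbbb⇒bbbbTbbbb⇒bbbbsTsbbbb⇒bbbbsbTbsbbbb⇒bbbbsbbTbbsbbbb⇒bbbbsbbsTsbbsbbbb⇒bbbbsbbssTssbbsbbbb⇒bbbbsbbssssbbsbbbb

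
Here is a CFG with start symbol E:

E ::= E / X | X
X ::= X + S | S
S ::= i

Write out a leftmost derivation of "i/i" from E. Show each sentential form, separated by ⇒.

E ⇒ E/X   [E ::= E / X]
E/X ⇒ X/X   [E ::= X]
X/X ⇒ S/X   [X ::= S]
S/X ⇒ i/X   [S ::= i]
i/X ⇒ i/S   [X ::= S]
i/S ⇒ i/i   [S ::= i]

E ⇒ E/X ⇒ X/X ⇒ S/X ⇒ i/X ⇒ i/S ⇒ i/i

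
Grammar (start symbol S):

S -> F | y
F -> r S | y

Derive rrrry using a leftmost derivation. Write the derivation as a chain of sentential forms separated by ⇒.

S ⇒ F ⇒ rS ⇒ rF ⇒ rrS ⇒ rrF ⇒ rrrS ⇒ rrrF ⇒ rrrrS ⇒ rrrrF ⇒ rrrry

S ⇒ F   [S -> F]
F ⇒ rS   [F -> r S]
rS ⇒ rF   [S -> F]
rF ⇒ rrS   [F -> r S]
rrS ⇒ rrF   [S -> F]
rrF ⇒ rrrS   [F -> r S]
rrrS ⇒ rrrF   [S -> F]
rrrF ⇒ rrrrS   [F -> r S]
rrrrS ⇒ rrrrF   [S -> F]
rrrrF ⇒ rrrry   [F -> y]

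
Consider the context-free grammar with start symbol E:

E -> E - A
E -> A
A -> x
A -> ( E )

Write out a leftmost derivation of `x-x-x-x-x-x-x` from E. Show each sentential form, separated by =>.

E=>E-A=>E-A-A=>E-A-A-A=>E-A-A-A-A=>E-A-A-A-A-A=>E-A-A-A-A-A-A=>A-A-A-A-A-A-A=>x-A-A-A-A-A-A=>x-x-A-A-A-A-A=>x-x-x-A-A-A-A=>x-x-x-x-A-A-A=>x-x-x-x-x-A-A=>x-x-x-x-x-x-A=>x-x-x-x-x-x-x

E => E-A   [E -> E - A]
E-A => E-A-A   [E -> E - A]
E-A-A => E-A-A-A   [E -> E - A]
E-A-A-A => E-A-A-A-A   [E -> E - A]
E-A-A-A-A => E-A-A-A-A-A   [E -> E - A]
E-A-A-A-A-A => E-A-A-A-A-A-A   [E -> E - A]
E-A-A-A-A-A-A => A-A-A-A-A-A-A   [E -> A]
A-A-A-A-A-A-A => x-A-A-A-A-A-A   [A -> x]
x-A-A-A-A-A-A => x-x-A-A-A-A-A   [A -> x]
x-x-A-A-A-A-A => x-x-x-A-A-A-A   [A -> x]
x-x-x-A-A-A-A => x-x-x-x-A-A-A   [A -> x]
x-x-x-x-A-A-A => x-x-x-x-x-A-A   [A -> x]
x-x-x-x-x-A-A => x-x-x-x-x-x-A   [A -> x]
x-x-x-x-x-x-A => x-x-x-x-x-x-x   [A -> x]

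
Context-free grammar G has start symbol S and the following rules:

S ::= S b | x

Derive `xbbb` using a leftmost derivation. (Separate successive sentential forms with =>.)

S => Sb => Sbb => Sbbb => xbbb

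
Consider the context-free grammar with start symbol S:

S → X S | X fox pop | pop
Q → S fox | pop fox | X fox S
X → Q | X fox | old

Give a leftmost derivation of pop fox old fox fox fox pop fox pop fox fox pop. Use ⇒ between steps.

S ⇒ X S ⇒ Q S ⇒ pop fox S ⇒ pop fox X fox pop ⇒ pop fox Q fox pop ⇒ pop fox S fox fox pop ⇒ pop fox X S fox fox pop ⇒ pop fox Q S fox fox pop ⇒ pop fox S fox S fox fox pop ⇒ pop fox X fox pop fox S fox fox pop ⇒ pop fox X fox fox pop fox S fox fox pop ⇒ pop fox X fox fox fox pop fox S fox fox pop ⇒ pop fox old fox fox fox pop fox S fox fox pop ⇒ pop fox old fox fox fox pop fox pop fox fox pop

S ⇒ X S   [S → X S]
X S ⇒ Q S   [X → Q]
Q S ⇒ pop fox S   [Q → pop fox]
pop fox S ⇒ pop fox X fox pop   [S → X fox pop]
pop fox X fox pop ⇒ pop fox Q fox pop   [X → Q]
pop fox Q fox pop ⇒ pop fox S fox fox pop   [Q → S fox]
pop fox S fox fox pop ⇒ pop fox X S fox fox pop   [S → X S]
pop fox X S fox fox pop ⇒ pop fox Q S fox fox pop   [X → Q]
pop fox Q S fox fox pop ⇒ pop fox S fox S fox fox pop   [Q → S fox]
pop fox S fox S fox fox pop ⇒ pop fox X fox pop fox S fox fox pop   [S → X fox pop]
pop fox X fox pop fox S fox fox pop ⇒ pop fox X fox fox pop fox S fox fox pop   [X → X fox]
pop fox X fox fox pop fox S fox fox pop ⇒ pop fox X fox fox fox pop fox S fox fox pop   [X → X fox]
pop fox X fox fox fox pop fox S fox fox pop ⇒ pop fox old fox fox fox pop fox S fox fox pop   [X → old]
pop fox old fox fox fox pop fox S fox fox pop ⇒ pop fox old fox fox fox pop fox pop fox fox pop   [S → pop]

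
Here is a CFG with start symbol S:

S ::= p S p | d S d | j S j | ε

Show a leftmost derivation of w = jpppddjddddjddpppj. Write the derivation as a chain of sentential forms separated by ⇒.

S⇒jSj⇒jpSpj⇒jppSppj⇒jpppSpppj⇒jpppdSdpppj⇒jpppddSddpppj⇒jpppddjSjddpppj⇒jpppddjdSdjddpppj⇒jpppddjddSddjddpppj⇒jpppddjddddjddpppj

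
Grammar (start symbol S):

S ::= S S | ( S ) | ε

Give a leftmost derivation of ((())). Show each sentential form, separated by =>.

S => (S) => (SS) => ((S)S) => (((S))S) => ((())S) => ((()))

S => (S)   [S ::= ( S )]
(S) => (SS)   [S ::= S S]
(SS) => ((S)S)   [S ::= ( S )]
((S)S) => (((S))S)   [S ::= ( S )]
(((S))S) => ((())S)   [S ::= ε]
((())S) => ((()))   [S ::= ε]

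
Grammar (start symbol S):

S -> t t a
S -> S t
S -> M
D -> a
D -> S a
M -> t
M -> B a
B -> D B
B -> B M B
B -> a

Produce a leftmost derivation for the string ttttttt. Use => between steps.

S => St   [S -> S t]
St => Stt   [S -> S t]
Stt => Sttt   [S -> S t]
Sttt => Stttt   [S -> S t]
Stttt => Sttttt   [S -> S t]
Sttttt => Stttttt   [S -> S t]
Stttttt => Mtttttt   [S -> M]
Mtttttt => ttttttt   [M -> t]

S=>St=>Stt=>Sttt=>Stttt=>Sttttt=>Stttttt=>Mtttttt=>ttttttt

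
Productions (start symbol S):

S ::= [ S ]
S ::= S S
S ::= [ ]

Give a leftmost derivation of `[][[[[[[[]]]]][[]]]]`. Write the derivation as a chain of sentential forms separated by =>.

S => SS => []S => [][S] => [][[S]] => [][[SS]] => [][[[S]S]] => [][[[[S]]S]] => [][[[[[S]]]S]] => [][[[[[[S]]]]S]] => [][[[[[[[]]]]]S]] => [][[[[[[[]]]]][S]]] => [][[[[[[[]]]]][[]]]]

S => SS   [S ::= S S]
SS => []S   [S ::= [ ]]
[]S => [][S]   [S ::= [ S ]]
[][S] => [][[S]]   [S ::= [ S ]]
[][[S]] => [][[SS]]   [S ::= S S]
[][[SS]] => [][[[S]S]]   [S ::= [ S ]]
[][[[S]S]] => [][[[[S]]S]]   [S ::= [ S ]]
[][[[[S]]S]] => [][[[[[S]]]S]]   [S ::= [ S ]]
[][[[[[S]]]S]] => [][[[[[[S]]]]S]]   [S ::= [ S ]]
[][[[[[[S]]]]S]] => [][[[[[[[]]]]]S]]   [S ::= [ ]]
[][[[[[[[]]]]]S]] => [][[[[[[[]]]]][S]]]   [S ::= [ S ]]
[][[[[[[[]]]]][S]]] => [][[[[[[[]]]]][[]]]]   [S ::= [ ]]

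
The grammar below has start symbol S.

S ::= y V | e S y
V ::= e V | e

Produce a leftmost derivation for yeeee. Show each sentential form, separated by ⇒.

S ⇒ yV ⇒ yeV ⇒ yeeV ⇒ yeeeV ⇒ yeeee

S ⇒ yV   [S ::= y V]
yV ⇒ yeV   [V ::= e V]
yeV ⇒ yeeV   [V ::= e V]
yeeV ⇒ yeeeV   [V ::= e V]
yeeeV ⇒ yeeee   [V ::= e]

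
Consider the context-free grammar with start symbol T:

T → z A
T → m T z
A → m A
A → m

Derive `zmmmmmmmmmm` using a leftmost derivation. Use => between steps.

T=>zA=>zmA=>zmmA=>zmmmA=>zmmmmA=>zmmmmmA=>zmmmmmmA=>zmmmmmmmA=>zmmmmmmmmA=>zmmmmmmmmmA=>zmmmmmmmmmm

T => zA   [T → z A]
zA => zmA   [A → m A]
zmA => zmmA   [A → m A]
zmmA => zmmmA   [A → m A]
zmmmA => zmmmmA   [A → m A]
zmmmmA => zmmmmmA   [A → m A]
zmmmmmA => zmmmmmmA   [A → m A]
zmmmmmmA => zmmmmmmmA   [A → m A]
zmmmmmmmA => zmmmmmmmmA   [A → m A]
zmmmmmmmmA => zmmmmmmmmmA   [A → m A]
zmmmmmmmmmA => zmmmmmmmmmm   [A → m]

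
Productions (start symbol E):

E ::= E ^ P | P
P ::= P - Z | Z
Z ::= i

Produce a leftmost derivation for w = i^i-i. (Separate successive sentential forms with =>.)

E => E^P   [E ::= E ^ P]
E^P => P^P   [E ::= P]
P^P => Z^P   [P ::= Z]
Z^P => i^P   [Z ::= i]
i^P => i^P-Z   [P ::= P - Z]
i^P-Z => i^Z-Z   [P ::= Z]
i^Z-Z => i^i-Z   [Z ::= i]
i^i-Z => i^i-i   [Z ::= i]

E => E^P => P^P => Z^P => i^P => i^P-Z => i^Z-Z => i^i-Z => i^i-i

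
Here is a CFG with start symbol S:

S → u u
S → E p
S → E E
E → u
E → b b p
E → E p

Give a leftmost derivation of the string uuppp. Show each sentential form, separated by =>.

S=>EE=>uE=>uEp=>uEpp=>uEppp=>uuppp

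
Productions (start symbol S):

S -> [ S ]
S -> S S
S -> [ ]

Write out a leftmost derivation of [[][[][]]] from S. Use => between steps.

S => [S]   [S -> [ S ]]
[S] => [SS]   [S -> S S]
[SS] => [[]S]   [S -> [ ]]
[[]S] => [[][S]]   [S -> [ S ]]
[[][S]] => [[][SS]]   [S -> S S]
[[][SS]] => [[][[]S]]   [S -> [ ]]
[[][[]S]] => [[][[][]]]   [S -> [ ]]

S=>[S]=>[SS]=>[[]S]=>[[][S]]=>[[][SS]]=>[[][[]S]]=>[[][[][]]]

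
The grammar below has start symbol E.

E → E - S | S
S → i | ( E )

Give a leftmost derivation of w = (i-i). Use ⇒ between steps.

E ⇒ S   [E → S]
S ⇒ (E)   [S → ( E )]
(E) ⇒ (E-S)   [E → E - S]
(E-S) ⇒ (S-S)   [E → S]
(S-S) ⇒ (i-S)   [S → i]
(i-S) ⇒ (i-i)   [S → i]

E ⇒ S ⇒ (E) ⇒ (E-S) ⇒ (S-S) ⇒ (i-S) ⇒ (i-i)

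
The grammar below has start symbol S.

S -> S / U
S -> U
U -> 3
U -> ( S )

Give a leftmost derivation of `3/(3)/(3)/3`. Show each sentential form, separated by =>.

S => S/U   [S -> S / U]
S/U => S/U/U   [S -> S / U]
S/U/U => S/U/U/U   [S -> S / U]
S/U/U/U => U/U/U/U   [S -> U]
U/U/U/U => 3/U/U/U   [U -> 3]
3/U/U/U => 3/(S)/U/U   [U -> ( S )]
3/(S)/U/U => 3/(U)/U/U   [S -> U]
3/(U)/U/U => 3/(3)/U/U   [U -> 3]
3/(3)/U/U => 3/(3)/(S)/U   [U -> ( S )]
3/(3)/(S)/U => 3/(3)/(U)/U   [S -> U]
3/(3)/(U)/U => 3/(3)/(3)/U   [U -> 3]
3/(3)/(3)/U => 3/(3)/(3)/3   [U -> 3]

S => S/U => S/U/U => S/U/U/U => U/U/U/U => 3/U/U/U => 3/(S)/U/U => 3/(U)/U/U => 3/(3)/U/U => 3/(3)/(S)/U => 3/(3)/(U)/U => 3/(3)/(3)/U => 3/(3)/(3)/3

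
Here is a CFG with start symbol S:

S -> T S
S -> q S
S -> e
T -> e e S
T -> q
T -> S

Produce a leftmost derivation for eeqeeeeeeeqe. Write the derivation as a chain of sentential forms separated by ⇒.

S ⇒ TS ⇒ eeSS ⇒ eeqSS ⇒ eeqeS ⇒ eeqeTS ⇒ eeqeeeSS ⇒ eeqeeeTSS ⇒ eeqeeeeeSSS ⇒ eeqeeeeeeSS ⇒ eeqeeeeeeeS ⇒ eeqeeeeeeeqS ⇒ eeqeeeeeeeqe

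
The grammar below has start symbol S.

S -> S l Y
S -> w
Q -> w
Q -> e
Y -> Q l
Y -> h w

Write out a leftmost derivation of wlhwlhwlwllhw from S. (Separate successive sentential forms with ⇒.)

S⇒SlY⇒SlYlY⇒SlYlYlY⇒SlYlYlYlY⇒wlYlYlYlY⇒wlhwlYlYlY⇒wlhwlhwlYlY⇒wlhwlhwlQllY⇒wlhwlhwlwllY⇒wlhwlhwlwllhw

S ⇒ SlY   [S -> S l Y]
SlY ⇒ SlYlY   [S -> S l Y]
SlYlY ⇒ SlYlYlY   [S -> S l Y]
SlYlYlY ⇒ SlYlYlYlY   [S -> S l Y]
SlYlYlYlY ⇒ wlYlYlYlY   [S -> w]
wlYlYlYlY ⇒ wlhwlYlYlY   [Y -> h w]
wlhwlYlYlY ⇒ wlhwlhwlYlY   [Y -> h w]
wlhwlhwlYlY ⇒ wlhwlhwlQllY   [Y -> Q l]
wlhwlhwlQllY ⇒ wlhwlhwlwllY   [Q -> w]
wlhwlhwlwllY ⇒ wlhwlhwlwllhw   [Y -> h w]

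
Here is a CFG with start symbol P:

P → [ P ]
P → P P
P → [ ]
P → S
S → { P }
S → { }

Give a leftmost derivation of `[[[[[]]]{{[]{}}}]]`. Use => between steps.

P => [P] => [[P]] => [[PP]] => [[[P]P]] => [[[[P]]P]] => [[[[[]]]P]] => [[[[[]]]S]] => [[[[[]]]{P}]] => [[[[[]]]{S}]] => [[[[[]]]{{P}}]] => [[[[[]]]{{PP}}]] => [[[[[]]]{{[]P}}]] => [[[[[]]]{{[]S}}]] => [[[[[]]]{{[]{}}}]]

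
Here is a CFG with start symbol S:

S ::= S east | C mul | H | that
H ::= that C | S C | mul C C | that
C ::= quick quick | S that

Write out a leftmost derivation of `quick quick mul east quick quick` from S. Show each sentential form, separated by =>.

S => H => S C => S east C => C mul east C => quick quick mul east C => quick quick mul east quick quick

S => H   [S ::= H]
H => S C   [H ::= S C]
S C => S east C   [S ::= S east]
S east C => C mul east C   [S ::= C mul]
C mul east C => quick quick mul east C   [C ::= quick quick]
quick quick mul east C => quick quick mul east quick quick   [C ::= quick quick]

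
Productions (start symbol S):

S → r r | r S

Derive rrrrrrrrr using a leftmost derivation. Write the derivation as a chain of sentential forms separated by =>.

S => rS => rrS => rrrS => rrrrS => rrrrrS => rrrrrrS => rrrrrrrS => rrrrrrrrr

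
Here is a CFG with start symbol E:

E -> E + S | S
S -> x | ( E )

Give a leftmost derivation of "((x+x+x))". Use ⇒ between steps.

E ⇒ S ⇒ (E) ⇒ (S) ⇒ ((E)) ⇒ ((E+S)) ⇒ ((E+S+S)) ⇒ ((S+S+S)) ⇒ ((x+S+S)) ⇒ ((x+x+S)) ⇒ ((x+x+x))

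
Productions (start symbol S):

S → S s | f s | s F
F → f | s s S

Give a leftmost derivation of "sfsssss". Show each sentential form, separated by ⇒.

S ⇒ Ss ⇒ Sss ⇒ Ssss ⇒ Sssss ⇒ Ssssss ⇒ sFsssss ⇒ sfsssss

S ⇒ Ss   [S → S s]
Ss ⇒ Sss   [S → S s]
Sss ⇒ Ssss   [S → S s]
Ssss ⇒ Sssss   [S → S s]
Sssss ⇒ Ssssss   [S → S s]
Ssssss ⇒ sFsssss   [S → s F]
sFsssss ⇒ sfsssss   [F → f]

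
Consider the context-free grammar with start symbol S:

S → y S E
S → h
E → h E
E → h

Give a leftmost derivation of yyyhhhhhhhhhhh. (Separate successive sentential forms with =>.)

S => ySE   [S → y S E]
ySE => yySEE   [S → y S E]
yySEE => yyySEEE   [S → y S E]
yyySEEE => yyyhEEE   [S → h]
yyyhEEE => yyyhhEEE   [E → h E]
yyyhhEEE => yyyhhhEEE   [E → h E]
yyyhhhEEE => yyyhhhhEEE   [E → h E]
yyyhhhhEEE => yyyhhhhhEEE   [E → h E]
yyyhhhhhEEE => yyyhhhhhhEE   [E → h]
yyyhhhhhhEE => yyyhhhhhhhEE   [E → h E]
yyyhhhhhhhEE => yyyhhhhhhhhEE   [E → h E]
yyyhhhhhhhhEE => yyyhhhhhhhhhEE   [E → h E]
yyyhhhhhhhhhEE => yyyhhhhhhhhhhE   [E → h]
yyyhhhhhhhhhhE => yyyhhhhhhhhhhh   [E → h]

S => ySE => yySEE => yyySEEE => yyyhEEE => yyyhhEEE => yyyhhhEEE => yyyhhhhEEE => yyyhhhhhEEE => yyyhhhhhhEE => yyyhhhhhhhEE => yyyhhhhhhhhEE => yyyhhhhhhhhhEE => yyyhhhhhhhhhhE => yyyhhhhhhhhhhh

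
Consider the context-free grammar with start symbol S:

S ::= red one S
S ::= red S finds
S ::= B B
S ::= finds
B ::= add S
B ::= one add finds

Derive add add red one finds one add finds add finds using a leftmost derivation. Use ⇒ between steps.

S ⇒ B B ⇒ add S B ⇒ add B B B ⇒ add add S B B ⇒ add add red one S B B ⇒ add add red one finds B B ⇒ add add red one finds one add finds B ⇒ add add red one finds one add finds add S ⇒ add add red one finds one add finds add finds

S ⇒ B B   [S ::= B B]
B B ⇒ add S B   [B ::= add S]
add S B ⇒ add B B B   [S ::= B B]
add B B B ⇒ add add S B B   [B ::= add S]
add add S B B ⇒ add add red one S B B   [S ::= red one S]
add add red one S B B ⇒ add add red one finds B B   [S ::= finds]
add add red one finds B B ⇒ add add red one finds one add finds B   [B ::= one add finds]
add add red one finds one add finds B ⇒ add add red one finds one add finds add S   [B ::= add S]
add add red one finds one add finds add S ⇒ add add red one finds one add finds add finds   [S ::= finds]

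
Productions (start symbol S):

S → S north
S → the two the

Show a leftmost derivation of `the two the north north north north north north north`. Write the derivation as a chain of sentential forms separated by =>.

S => S north => S north north => S north north north => S north north north north => S north north north north north => S north north north north north north => S north north north north north north north => the two the north north north north north north north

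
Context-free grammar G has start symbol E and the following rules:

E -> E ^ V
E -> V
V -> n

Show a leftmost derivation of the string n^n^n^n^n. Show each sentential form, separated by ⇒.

E⇒E^V⇒E^V^V⇒E^V^V^V⇒E^V^V^V^V⇒V^V^V^V^V⇒n^V^V^V^V⇒n^n^V^V^V⇒n^n^n^V^V⇒n^n^n^n^V⇒n^n^n^n^n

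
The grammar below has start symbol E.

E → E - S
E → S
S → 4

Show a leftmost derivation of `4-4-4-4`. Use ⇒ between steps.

E⇒E-S⇒E-S-S⇒E-S-S-S⇒S-S-S-S⇒4-S-S-S⇒4-4-S-S⇒4-4-4-S⇒4-4-4-4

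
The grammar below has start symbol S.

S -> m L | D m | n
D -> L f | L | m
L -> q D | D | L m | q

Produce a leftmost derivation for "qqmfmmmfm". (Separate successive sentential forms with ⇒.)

S⇒Dm⇒Lfm⇒Lmfm⇒Lmmfm⇒Lmmmfm⇒qDmmmfm⇒qLfmmmfm⇒qqDfmmmfm⇒qqmfmmmfm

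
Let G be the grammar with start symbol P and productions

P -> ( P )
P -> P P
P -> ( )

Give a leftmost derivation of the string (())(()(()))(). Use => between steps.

P => PP => PPP => (P)PP => (())PP => (())(P)P => (())(PP)P => (())(()P)P => (())(()(P))P => (())(()(()))P => (())(()(()))()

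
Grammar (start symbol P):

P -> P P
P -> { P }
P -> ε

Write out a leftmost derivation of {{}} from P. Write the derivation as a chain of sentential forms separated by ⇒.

P ⇒ PP ⇒ PPP ⇒ {P}PP ⇒ {PP}PP ⇒ {{P}P}PP ⇒ {{}P}PP ⇒ {{}}PP ⇒ {{}}P ⇒ {{}}

P ⇒ PP   [P -> P P]
PP ⇒ PPP   [P -> P P]
PPP ⇒ {P}PP   [P -> { P }]
{P}PP ⇒ {PP}PP   [P -> P P]
{PP}PP ⇒ {{P}P}PP   [P -> { P }]
{{P}P}PP ⇒ {{}P}PP   [P -> ε]
{{}P}PP ⇒ {{}}PP   [P -> ε]
{{}}PP ⇒ {{}}P   [P -> ε]
{{}}P ⇒ {{}}   [P -> ε]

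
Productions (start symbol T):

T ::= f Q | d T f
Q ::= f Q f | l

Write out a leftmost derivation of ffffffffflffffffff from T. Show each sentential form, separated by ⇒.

T ⇒ fQ ⇒ ffQf ⇒ fffQff ⇒ ffffQfff ⇒ fffffQffff ⇒ ffffffQfffff ⇒ fffffffQffffff ⇒ ffffffffQfffffff ⇒ fffffffffQffffffff ⇒ ffffffffflffffffff

T ⇒ fQ   [T ::= f Q]
fQ ⇒ ffQf   [Q ::= f Q f]
ffQf ⇒ fffQff   [Q ::= f Q f]
fffQff ⇒ ffffQfff   [Q ::= f Q f]
ffffQfff ⇒ fffffQffff   [Q ::= f Q f]
fffffQffff ⇒ ffffffQfffff   [Q ::= f Q f]
ffffffQfffff ⇒ fffffffQffffff   [Q ::= f Q f]
fffffffQffffff ⇒ ffffffffQfffffff   [Q ::= f Q f]
ffffffffQfffffff ⇒ fffffffffQffffffff   [Q ::= f Q f]
fffffffffQffffffff ⇒ ffffffffflffffffff   [Q ::= l]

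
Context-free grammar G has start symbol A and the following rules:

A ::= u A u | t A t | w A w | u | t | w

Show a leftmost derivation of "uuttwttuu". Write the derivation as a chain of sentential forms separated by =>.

A => uAu => uuAuu => uutAtuu => uuttAttuu => uuttwttuu

A => uAu   [A ::= u A u]
uAu => uuAuu   [A ::= u A u]
uuAuu => uutAtuu   [A ::= t A t]
uutAtuu => uuttAttuu   [A ::= t A t]
uuttAttuu => uuttwttuu   [A ::= w]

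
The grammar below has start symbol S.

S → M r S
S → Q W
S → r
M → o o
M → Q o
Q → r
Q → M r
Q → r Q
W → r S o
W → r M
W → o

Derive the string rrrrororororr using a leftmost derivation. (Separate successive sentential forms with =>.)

S=>MrS=>QorS=>MrorS=>QororS=>rQororS=>rMrororS=>rQorororS=>rMrorororS=>rQororororS=>rrQororororS=>rrrQororororS=>rrrrororororS=>rrrrororororr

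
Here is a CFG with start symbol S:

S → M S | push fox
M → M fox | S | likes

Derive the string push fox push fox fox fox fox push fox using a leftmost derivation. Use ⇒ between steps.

S ⇒ M S   [S → M S]
M S ⇒ M fox S   [M → M fox]
M fox S ⇒ M fox fox S   [M → M fox]
M fox fox S ⇒ M fox fox fox S   [M → M fox]
M fox fox fox S ⇒ S fox fox fox S   [M → S]
S fox fox fox S ⇒ M S fox fox fox S   [S → M S]
M S fox fox fox S ⇒ S S fox fox fox S   [M → S]
S S fox fox fox S ⇒ push fox S fox fox fox S   [S → push fox]
push fox S fox fox fox S ⇒ push fox push fox fox fox fox S   [S → push fox]
push fox push fox fox fox fox S ⇒ push fox push fox fox fox fox push fox   [S → push fox]

S ⇒ M S ⇒ M fox S ⇒ M fox fox S ⇒ M fox fox fox S ⇒ S fox fox fox S ⇒ M S fox fox fox S ⇒ S S fox fox fox S ⇒ push fox S fox fox fox S ⇒ push fox push fox fox fox fox S ⇒ push fox push fox fox fox fox push fox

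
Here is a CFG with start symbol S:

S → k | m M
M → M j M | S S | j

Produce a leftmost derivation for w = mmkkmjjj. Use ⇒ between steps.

S⇒mM⇒mMjM⇒mSSjM⇒mmMSjM⇒mmSSSjM⇒mmkSSjM⇒mmkkSjM⇒mmkkmMjM⇒mmkkmjjM⇒mmkkmjjj

S ⇒ mM   [S → m M]
mM ⇒ mMjM   [M → M j M]
mMjM ⇒ mSSjM   [M → S S]
mSSjM ⇒ mmMSjM   [S → m M]
mmMSjM ⇒ mmSSSjM   [M → S S]
mmSSSjM ⇒ mmkSSjM   [S → k]
mmkSSjM ⇒ mmkkSjM   [S → k]
mmkkSjM ⇒ mmkkmMjM   [S → m M]
mmkkmMjM ⇒ mmkkmjjM   [M → j]
mmkkmjjM ⇒ mmkkmjjj   [M → j]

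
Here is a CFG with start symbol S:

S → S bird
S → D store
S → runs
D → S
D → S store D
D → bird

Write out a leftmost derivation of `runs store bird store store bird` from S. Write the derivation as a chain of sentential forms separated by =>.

S => S bird => D store bird => S store bird => D store store bird => S store store bird => S bird store store bird => D store bird store store bird => S store bird store store bird => runs store bird store store bird

S => S bird   [S → S bird]
S bird => D store bird   [S → D store]
D store bird => S store bird   [D → S]
S store bird => D store store bird   [S → D store]
D store store bird => S store store bird   [D → S]
S store store bird => S bird store store bird   [S → S bird]
S bird store store bird => D store bird store store bird   [S → D store]
D store bird store store bird => S store bird store store bird   [D → S]
S store bird store store bird => runs store bird store store bird   [S → runs]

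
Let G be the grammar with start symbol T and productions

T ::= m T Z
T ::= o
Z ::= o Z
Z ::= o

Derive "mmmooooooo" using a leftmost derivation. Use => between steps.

T => mTZ => mmTZZ => mmmTZZZ => mmmoZZZ => mmmooZZZ => mmmoooZZZ => mmmooooZZ => mmmoooooZZ => mmmooooooZ => mmmooooooo

T => mTZ   [T ::= m T Z]
mTZ => mmTZZ   [T ::= m T Z]
mmTZZ => mmmTZZZ   [T ::= m T Z]
mmmTZZZ => mmmoZZZ   [T ::= o]
mmmoZZZ => mmmooZZZ   [Z ::= o Z]
mmmooZZZ => mmmoooZZZ   [Z ::= o Z]
mmmoooZZZ => mmmooooZZ   [Z ::= o]
mmmooooZZ => mmmoooooZZ   [Z ::= o Z]
mmmoooooZZ => mmmooooooZ   [Z ::= o]
mmmooooooZ => mmmooooooo   [Z ::= o]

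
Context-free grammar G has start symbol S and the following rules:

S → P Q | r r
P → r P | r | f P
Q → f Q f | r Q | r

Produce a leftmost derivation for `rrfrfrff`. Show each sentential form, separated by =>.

S => PQ   [S → P Q]
PQ => rQ   [P → r]
rQ => rrQ   [Q → r Q]
rrQ => rrfQf   [Q → f Q f]
rrfQf => rrfrQf   [Q → r Q]
rrfrQf => rrfrfQff   [Q → f Q f]
rrfrfQff => rrfrfrff   [Q → r]

S=>PQ=>rQ=>rrQ=>rrfQf=>rrfrQf=>rrfrfQff=>rrfrfrff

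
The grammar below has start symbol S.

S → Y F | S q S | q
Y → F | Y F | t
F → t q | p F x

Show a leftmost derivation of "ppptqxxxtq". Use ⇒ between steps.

S ⇒ YF ⇒ FF ⇒ pFxF ⇒ ppFxxF ⇒ pppFxxxF ⇒ ppptqxxxF ⇒ ppptqxxxtq

S ⇒ YF   [S → Y F]
YF ⇒ FF   [Y → F]
FF ⇒ pFxF   [F → p F x]
pFxF ⇒ ppFxxF   [F → p F x]
ppFxxF ⇒ pppFxxxF   [F → p F x]
pppFxxxF ⇒ ppptqxxxF   [F → t q]
ppptqxxxF ⇒ ppptqxxxtq   [F → t q]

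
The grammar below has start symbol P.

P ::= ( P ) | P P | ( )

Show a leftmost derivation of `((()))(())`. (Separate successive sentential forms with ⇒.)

P ⇒ PP   [P ::= P P]
PP ⇒ (P)P   [P ::= ( P )]
(P)P ⇒ ((P))P   [P ::= ( P )]
((P))P ⇒ ((()))P   [P ::= ( )]
((()))P ⇒ ((()))(P)   [P ::= ( P )]
((()))(P) ⇒ ((()))(())   [P ::= ( )]

P ⇒ PP ⇒ (P)P ⇒ ((P))P ⇒ ((()))P ⇒ ((()))(P) ⇒ ((()))(())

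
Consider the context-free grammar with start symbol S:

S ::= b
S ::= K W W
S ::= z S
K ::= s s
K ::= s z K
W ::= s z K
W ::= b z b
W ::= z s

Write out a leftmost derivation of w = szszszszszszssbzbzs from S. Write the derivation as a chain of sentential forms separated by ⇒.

S⇒KWW⇒szKWW⇒szszKWW⇒szszszKWW⇒szszszszKWW⇒szszszszszKWW⇒szszszszszszKWW⇒szszszszszszssWW⇒szszszszszszssbzbW⇒szszszszszszssbzbzs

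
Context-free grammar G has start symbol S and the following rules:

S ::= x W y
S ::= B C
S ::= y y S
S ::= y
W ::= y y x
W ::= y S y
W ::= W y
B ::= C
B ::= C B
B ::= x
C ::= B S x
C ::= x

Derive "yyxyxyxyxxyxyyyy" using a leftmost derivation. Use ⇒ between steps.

S ⇒ yyS ⇒ yyxWy ⇒ yyxySyy ⇒ yyxyxWyyy ⇒ yyxyxySyyyy ⇒ yyxyxyBCyyyy ⇒ yyxyxyCCyyyy ⇒ yyxyxyBSxCyyyy ⇒ yyxyxyxSxCyyyy ⇒ yyxyxyxyxCyyyy ⇒ yyxyxyxyxBSxyyyy ⇒ yyxyxyxyxCSxyyyy ⇒ yyxyxyxyxxSxyyyy ⇒ yyxyxyxyxxyxyyyy

S ⇒ yyS   [S ::= y y S]
yyS ⇒ yyxWy   [S ::= x W y]
yyxWy ⇒ yyxySyy   [W ::= y S y]
yyxySyy ⇒ yyxyxWyyy   [S ::= x W y]
yyxyxWyyy ⇒ yyxyxySyyyy   [W ::= y S y]
yyxyxySyyyy ⇒ yyxyxyBCyyyy   [S ::= B C]
yyxyxyBCyyyy ⇒ yyxyxyCCyyyy   [B ::= C]
yyxyxyCCyyyy ⇒ yyxyxyBSxCyyyy   [C ::= B S x]
yyxyxyBSxCyyyy ⇒ yyxyxyxSxCyyyy   [B ::= x]
yyxyxyxSxCyyyy ⇒ yyxyxyxyxCyyyy   [S ::= y]
yyxyxyxyxCyyyy ⇒ yyxyxyxyxBSxyyyy   [C ::= B S x]
yyxyxyxyxBSxyyyy ⇒ yyxyxyxyxCSxyyyy   [B ::= C]
yyxyxyxyxCSxyyyy ⇒ yyxyxyxyxxSxyyyy   [C ::= x]
yyxyxyxyxxSxyyyy ⇒ yyxyxyxyxxyxyyyy   [S ::= y]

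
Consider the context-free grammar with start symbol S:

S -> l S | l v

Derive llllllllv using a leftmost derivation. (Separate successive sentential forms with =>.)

S=>lS=>llS=>lllS=>llllS=>lllllS=>llllllS=>lllllllS=>llllllllv

S => lS   [S -> l S]
lS => llS   [S -> l S]
llS => lllS   [S -> l S]
lllS => llllS   [S -> l S]
llllS => lllllS   [S -> l S]
lllllS => llllllS   [S -> l S]
llllllS => lllllllS   [S -> l S]
lllllllS => llllllllv   [S -> l v]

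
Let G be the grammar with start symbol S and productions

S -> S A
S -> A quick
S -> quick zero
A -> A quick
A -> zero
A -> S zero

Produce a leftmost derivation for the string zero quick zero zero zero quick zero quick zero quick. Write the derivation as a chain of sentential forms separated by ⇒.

S ⇒ A quick ⇒ S zero quick ⇒ A quick zero quick ⇒ S zero quick zero quick ⇒ A quick zero quick zero quick ⇒ S zero quick zero quick zero quick ⇒ S A zero quick zero quick zero quick ⇒ S A A zero quick zero quick zero quick ⇒ A quick A A zero quick zero quick zero quick ⇒ zero quick A A zero quick zero quick zero quick ⇒ zero quick zero A zero quick zero quick zero quick ⇒ zero quick zero zero zero quick zero quick zero quick

S ⇒ A quick   [S -> A quick]
A quick ⇒ S zero quick   [A -> S zero]
S zero quick ⇒ A quick zero quick   [S -> A quick]
A quick zero quick ⇒ S zero quick zero quick   [A -> S zero]
S zero quick zero quick ⇒ A quick zero quick zero quick   [S -> A quick]
A quick zero quick zero quick ⇒ S zero quick zero quick zero quick   [A -> S zero]
S zero quick zero quick zero quick ⇒ S A zero quick zero quick zero quick   [S -> S A]
S A zero quick zero quick zero quick ⇒ S A A zero quick zero quick zero quick   [S -> S A]
S A A zero quick zero quick zero quick ⇒ A quick A A zero quick zero quick zero quick   [S -> A quick]
A quick A A zero quick zero quick zero quick ⇒ zero quick A A zero quick zero quick zero quick   [A -> zero]
zero quick A A zero quick zero quick zero quick ⇒ zero quick zero A zero quick zero quick zero quick   [A -> zero]
zero quick zero A zero quick zero quick zero quick ⇒ zero quick zero zero zero quick zero quick zero quick   [A -> zero]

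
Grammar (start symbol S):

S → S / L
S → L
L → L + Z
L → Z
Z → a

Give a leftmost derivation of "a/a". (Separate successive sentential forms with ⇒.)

S ⇒ S/L ⇒ L/L ⇒ Z/L ⇒ a/L ⇒ a/Z ⇒ a/a

S ⇒ S/L   [S → S / L]
S/L ⇒ L/L   [S → L]
L/L ⇒ Z/L   [L → Z]
Z/L ⇒ a/L   [Z → a]
a/L ⇒ a/Z   [L → Z]
a/Z ⇒ a/a   [Z → a]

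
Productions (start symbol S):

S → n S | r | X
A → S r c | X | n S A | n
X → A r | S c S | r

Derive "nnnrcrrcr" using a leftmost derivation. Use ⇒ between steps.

S⇒nS⇒nnS⇒nnnS⇒nnnX⇒nnnScS⇒nnnrcS⇒nnnrcX⇒nnnrcAr⇒nnnrcSrcr⇒nnnrcrrcr

S ⇒ nS   [S → n S]
nS ⇒ nnS   [S → n S]
nnS ⇒ nnnS   [S → n S]
nnnS ⇒ nnnX   [S → X]
nnnX ⇒ nnnScS   [X → S c S]
nnnScS ⇒ nnnrcS   [S → r]
nnnrcS ⇒ nnnrcX   [S → X]
nnnrcX ⇒ nnnrcAr   [X → A r]
nnnrcAr ⇒ nnnrcSrcr   [A → S r c]
nnnrcSrcr ⇒ nnnrcrrcr   [S → r]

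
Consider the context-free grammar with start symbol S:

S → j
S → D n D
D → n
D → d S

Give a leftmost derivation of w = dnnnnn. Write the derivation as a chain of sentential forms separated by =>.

S => DnD   [S → D n D]
DnD => dSnD   [D → d S]
dSnD => dDnDnD   [S → D n D]
dDnDnD => dnnDnD   [D → n]
dnnDnD => dnnnnD   [D → n]
dnnnnD => dnnnnn   [D → n]

S => DnD => dSnD => dDnDnD => dnnDnD => dnnnnD => dnnnnn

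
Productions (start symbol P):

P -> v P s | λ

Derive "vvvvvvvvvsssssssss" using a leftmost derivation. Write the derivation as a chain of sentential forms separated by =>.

P => vPs => vvPss => vvvPsss => vvvvPssss => vvvvvPsssss => vvvvvvPssssss => vvvvvvvPsssssss => vvvvvvvvPssssssss => vvvvvvvvvPsssssssss => vvvvvvvvvsssssssss

P => vPs   [P -> v P s]
vPs => vvPss   [P -> v P s]
vvPss => vvvPsss   [P -> v P s]
vvvPsss => vvvvPssss   [P -> v P s]
vvvvPssss => vvvvvPsssss   [P -> v P s]
vvvvvPsssss => vvvvvvPssssss   [P -> v P s]
vvvvvvPssssss => vvvvvvvPsssssss   [P -> v P s]
vvvvvvvPsssssss => vvvvvvvvPssssssss   [P -> v P s]
vvvvvvvvPssssssss => vvvvvvvvvPsssssssss   [P -> v P s]
vvvvvvvvvPsssssssss => vvvvvvvvvsssssssss   [P -> λ]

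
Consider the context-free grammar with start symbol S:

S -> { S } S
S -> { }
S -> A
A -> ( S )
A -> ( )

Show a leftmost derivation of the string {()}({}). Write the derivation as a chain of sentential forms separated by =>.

S => {S}S   [S -> { S } S]
{S}S => {A}S   [S -> A]
{A}S => {()}S   [A -> ( )]
{()}S => {()}A   [S -> A]
{()}A => {()}(S)   [A -> ( S )]
{()}(S) => {()}({})   [S -> { }]

S => {S}S => {A}S => {()}S => {()}A => {()}(S) => {()}({})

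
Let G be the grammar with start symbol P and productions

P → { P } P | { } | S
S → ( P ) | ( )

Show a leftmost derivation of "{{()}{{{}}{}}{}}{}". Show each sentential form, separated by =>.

P => {P}P   [P → { P } P]
{P}P => {{P}P}P   [P → { P } P]
{{P}P}P => {{S}P}P   [P → S]
{{S}P}P => {{()}P}P   [S → ( )]
{{()}P}P => {{()}{P}P}P   [P → { P } P]
{{()}{P}P}P => {{()}{{P}P}P}P   [P → { P } P]
{{()}{{P}P}P}P => {{()}{{{}}P}P}P   [P → { }]
{{()}{{{}}P}P}P => {{()}{{{}}{}}P}P   [P → { }]
{{()}{{{}}{}}P}P => {{()}{{{}}{}}{}}P   [P → { }]
{{()}{{{}}{}}{}}P => {{()}{{{}}{}}{}}{}   [P → { }]

P => {P}P => {{P}P}P => {{S}P}P => {{()}P}P => {{()}{P}P}P => {{()}{{P}P}P}P => {{()}{{{}}P}P}P => {{()}{{{}}{}}P}P => {{()}{{{}}{}}{}}P => {{()}{{{}}{}}{}}{}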